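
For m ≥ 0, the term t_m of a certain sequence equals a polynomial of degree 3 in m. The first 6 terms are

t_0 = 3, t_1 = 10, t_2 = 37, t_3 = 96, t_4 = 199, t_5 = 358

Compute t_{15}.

7668

1st diffs: 7, 27, 59, 103, 159.
2nd diffs: 20, 32, 44, 56.
3rd diffs: 12, 12, 12 (constant).
Newton forward-difference form: t_m = 3 + 7·C(m,1) + 20·C(m,2) + 12·C(m,3).
At m = 15: m = 15, so t_{15} = 3 + 105 + 2100 + 5460 = 7668.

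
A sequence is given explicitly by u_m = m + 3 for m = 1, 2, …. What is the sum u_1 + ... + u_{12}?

Over m = 1..12: Σm = 78.
Total = (1)·78 + (3)·12 = 114.

114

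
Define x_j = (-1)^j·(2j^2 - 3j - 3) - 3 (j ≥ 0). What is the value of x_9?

(-1)^9 = -1; 2j^2 - 3j - 3 at j=9 is 132; so x_9 = -135.

-135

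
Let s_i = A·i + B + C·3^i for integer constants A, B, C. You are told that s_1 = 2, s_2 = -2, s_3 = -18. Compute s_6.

The three given values yield: A + B + 3C = 2; 2A + B + 9C = -2; 3A + B + 27C = -18.
Subtracting the first from the second: A + 6C = -4.
Subtracting the second from the third: A + 18C = -16.
Solving: C = -1, A = 2, then B = 3.
Therefore s_6 = 12 + 3 + (-1)·729 = -714.

-714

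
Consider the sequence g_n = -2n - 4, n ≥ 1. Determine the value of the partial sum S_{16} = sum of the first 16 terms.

Over n = 1..16: Σn = 136.
Total = (-2)·136 + (-4)·16 = -336.

-336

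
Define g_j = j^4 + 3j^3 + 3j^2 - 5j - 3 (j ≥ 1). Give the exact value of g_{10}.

g_{10} = 1·10^4 + 3·10^3 + 3·10^2 - 5·10 - 3 = 13247.

13247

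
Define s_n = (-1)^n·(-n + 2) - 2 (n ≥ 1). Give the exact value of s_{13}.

(-1)^13 = -1; -n + 2 at n=13 is -11; so s_{13} = 9.

9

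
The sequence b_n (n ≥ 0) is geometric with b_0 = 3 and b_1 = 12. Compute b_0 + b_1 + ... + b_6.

Common ratio r = 4.
b_n = 3·4^(n-0).
S = 3·(4^7 - 1)/(4 - 1) = 3·(16384 - 1)/(3) = 16383.

16383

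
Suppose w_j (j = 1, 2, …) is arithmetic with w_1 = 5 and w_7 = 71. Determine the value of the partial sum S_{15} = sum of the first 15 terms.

1230

Common difference d = (71 - 5) / (7 - 1) = 11.
w_j = 5 + (j - 1)·11.
w_{15} = 159; S = 15·(5 + 159)/2 = 1230.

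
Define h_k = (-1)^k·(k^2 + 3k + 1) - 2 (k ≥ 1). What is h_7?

-73

(-1)^7 = -1; k^2 + 3k + 1 at k=7 is 71; so h_7 = -73.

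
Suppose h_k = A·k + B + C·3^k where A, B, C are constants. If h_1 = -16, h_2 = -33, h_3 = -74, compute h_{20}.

At k = 1, 2, 3: A + B + 3C = -16; 2A + B + 9C = -33; 3A + B + 27C = -74.
Subtracting the first from the second: A + 6C = -17.
Subtracting the second from the third: A + 18C = -41.
Solving: C = -2, A = -5, then B = -5.
Therefore h_{20} = -100 + (-5) + (-2)·3486784401 = -6973568907.

-6973568907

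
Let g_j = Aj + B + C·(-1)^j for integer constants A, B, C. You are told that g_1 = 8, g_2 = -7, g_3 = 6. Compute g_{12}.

-17

At j = 1, 2, 3: A + B - C = 8; 2A + B + C = -7; 3A + B - C = 6.
Subtracting the first from the second: A + 2C = -15.
Subtracting the second from the third: A - 2C = 13.
Solving: C = -7, A = -1, then B = 2.
Hence g_{12} = -1·12 + 2 + (-7)·1 = -17.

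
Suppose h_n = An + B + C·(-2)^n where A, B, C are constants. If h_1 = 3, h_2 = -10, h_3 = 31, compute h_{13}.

24633

At n = 1, 2, 3: A + B - 2C = 3; 2A + B + 4C = -10; 3A + B - 8C = 31.
Subtracting the first from the second: A + 6C = -13.
Subtracting the second from the third: A - 12C = 41.
Solving: C = -3, A = 5, then B = -8.
Hence h_{13} = 5·13 + (-8) + (-3)·(-8192) = 24633.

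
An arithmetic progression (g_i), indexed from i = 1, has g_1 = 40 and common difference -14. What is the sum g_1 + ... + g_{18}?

-1422

g_i = 40 + (i - 1)·(-14).
g_{18} = -198; S = 18·(40 + (-198))/2 = -1422.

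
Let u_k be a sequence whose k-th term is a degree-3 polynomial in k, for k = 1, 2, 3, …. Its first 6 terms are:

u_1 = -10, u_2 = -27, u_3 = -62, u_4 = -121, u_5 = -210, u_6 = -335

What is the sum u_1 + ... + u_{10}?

1st diffs: -17, -35, -59, -89, -125.
2nd diffs: -18, -24, -30, -36.
3rd diffs: -6, -6, -6 (constant).
So u_k = -k^3 - 3k^2 - k - 5.
Continuing: -502, -717, -986, -1315.
Summing k = 1..10 (10 terms) gives -4285.

-4285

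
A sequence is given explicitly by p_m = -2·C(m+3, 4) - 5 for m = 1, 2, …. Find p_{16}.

-7757

C(19, 4) = 3876, so p_{16} = -7757.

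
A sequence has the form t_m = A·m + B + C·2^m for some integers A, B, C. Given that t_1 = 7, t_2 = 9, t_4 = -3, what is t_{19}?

The three given values yield: A + B + 2C = 7; 2A + B + 4C = 9; 4A + B + 16C = -3.
Subtracting the first from the second: A + 2C = 2.
Subtracting the second from the third: 2A + 12C = -12.
Solving: C = -2, A = 6, then B = 5.
So t_m = 6·m + 5 + (-2)·2^m; at m=19 this is -1048457.

-1048457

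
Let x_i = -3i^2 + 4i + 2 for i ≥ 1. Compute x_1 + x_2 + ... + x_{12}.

Over i = 1..12: Σi = 78, Σi² = 650.
Total = (-3)·650 + (4)·78 + (2)·12 = -1614.

-1614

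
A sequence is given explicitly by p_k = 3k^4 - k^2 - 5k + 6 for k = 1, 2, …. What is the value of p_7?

p_7 = 3·7^4 - 1·7^2 - 5·7 + 6 = 7125.

7125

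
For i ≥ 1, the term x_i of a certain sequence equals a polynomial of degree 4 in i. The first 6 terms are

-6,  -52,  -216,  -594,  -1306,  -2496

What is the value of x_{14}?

1st diffs: -46, -164, -378, -712, -1190.
2nd diffs: -118, -214, -334, -478.
3rd diffs: -96, -120, -144.
4th diffs: -24, -24 (constant).
Newton forward-difference form: x_i = -6 + (-46)·C(i-1,1) + (-118)·C(i-1,2) + (-96)·C(i-1,3) + (-24)·C(i-1,4).
At i = 14: i-1 = 13, so x_{14} = -6 - 598 - 9204 - 27456 - 17160 = -54424.

-54424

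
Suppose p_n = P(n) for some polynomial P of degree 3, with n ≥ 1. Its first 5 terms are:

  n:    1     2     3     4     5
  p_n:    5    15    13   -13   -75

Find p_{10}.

1st diffs: 10, -2, -26, -62.
2nd diffs: -12, -24, -36.
3rd diffs: -12, -12 (constant).
So p_n = -2n^3 + 6n^2 + 6n - 5.
Evaluating at n = 10 gives p_{10} = -1345.

-1345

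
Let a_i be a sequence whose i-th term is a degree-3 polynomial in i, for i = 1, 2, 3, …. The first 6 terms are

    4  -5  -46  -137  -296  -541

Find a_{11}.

-3686

1st diffs: -9, -41, -91, -159, -245.
2nd diffs: -32, -50, -68, -86.
3rd diffs: -18, -18, -18 (constant).
So a_i = -3i^3 + 2i^2 + 6i - 1.
Evaluating at i = 11 gives a_{11} = -3686.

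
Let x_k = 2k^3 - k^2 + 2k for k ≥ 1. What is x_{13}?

x_{13} = 2·13^3 - 1·13^2 + 2·13 = 4251.

4251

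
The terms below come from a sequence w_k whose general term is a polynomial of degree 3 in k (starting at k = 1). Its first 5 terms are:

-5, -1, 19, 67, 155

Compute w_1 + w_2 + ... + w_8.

1808

1st diffs: 4, 20, 48, 88.
2nd diffs: 16, 28, 40.
3rd diffs: 12, 12 (constant).
Newton forward-difference form: w_k = -5 + 4·C(k-1,1) + 16·C(k-1,2) + 12·C(k-1,3).
Continuing: 295, 499, 779.
Summing k = 1..8 (8 terms) gives 1808.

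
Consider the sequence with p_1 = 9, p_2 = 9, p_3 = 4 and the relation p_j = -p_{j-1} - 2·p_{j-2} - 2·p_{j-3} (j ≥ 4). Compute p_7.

-6

Applying the relation repeatedly:
p_4 = -40  p_5 = 14  p_6 = 58  p_7 = -6.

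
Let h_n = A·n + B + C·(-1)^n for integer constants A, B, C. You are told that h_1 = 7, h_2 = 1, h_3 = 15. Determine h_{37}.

151

At n = 1, 2, 3: A + B - C = 7; 2A + B + C = 1; 3A + B - C = 15.
Subtracting the first from the second: A + 2C = -6.
Subtracting the second from the third: A - 2C = 14.
Solving: C = -5, A = 4, then B = -2.
So h_n = 4·n + (-2) + (-5)·(-1)^n; at n=37 this is 151.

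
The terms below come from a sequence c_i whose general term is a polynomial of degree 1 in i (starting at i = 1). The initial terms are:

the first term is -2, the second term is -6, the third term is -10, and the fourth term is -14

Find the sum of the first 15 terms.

1st diffs: -4, -4, -4 (constant).
So c_i = -4i + 2.
Continuing: …, -18, -22, -26, -30, …, c_{15} = -58.
Summing i = 1..15 (15 terms) gives -450.

-450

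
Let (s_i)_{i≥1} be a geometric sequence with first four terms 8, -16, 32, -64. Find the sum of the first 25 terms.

89478488

Common ratio r = -2.
s_i = 8·(-2)^(i-1).
S = 8·((-2)^25 - 1)/(-2 - 1) = 8·(-33554432 - 1)/(-3) = 89478488.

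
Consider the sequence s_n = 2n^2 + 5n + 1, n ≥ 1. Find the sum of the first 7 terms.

Over n = 1..7: Σn = 28, Σn² = 140.
Total = (2)·140 + (5)·28 + (1)·7 = 427.

427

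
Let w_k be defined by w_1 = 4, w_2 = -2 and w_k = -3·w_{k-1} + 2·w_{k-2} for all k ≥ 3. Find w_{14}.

-15278798

Step forward from the initial values:
w_3 = 14; w_4 = -46; w_5 = 166; …; w_{11} = 338198; w_{12} = -1204510; w_{13} = 4289926; w_{14} = -15278798.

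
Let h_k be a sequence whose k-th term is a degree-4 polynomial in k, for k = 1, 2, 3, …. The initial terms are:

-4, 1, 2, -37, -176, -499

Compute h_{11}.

-9494

1st diffs: 5, 1, -39, -139, -323.
2nd diffs: -4, -40, -100, -184.
3rd diffs: -36, -60, -84.
4th diffs: -24, -24 (constant).
Newton forward-difference form: h_k = -4 + 5·C(k-1,1) + (-4)·C(k-1,2) + (-36)·C(k-1,3) + (-24)·C(k-1,4).
At k = 11: k-1 = 10, so h_{11} = -4 + 50 - 180 - 4320 - 5040 = -9494.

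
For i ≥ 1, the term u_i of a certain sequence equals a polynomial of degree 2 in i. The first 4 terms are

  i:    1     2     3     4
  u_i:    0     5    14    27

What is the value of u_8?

119

1st diffs: 5, 9, 13.
2nd diffs: 4, 4 (constant).
Newton forward-difference form: u_i = 5·C(i-1,1) + 4·C(i-1,2).
At i = 8: i-1 = 7, so u_8 = 35 + 84 = 119.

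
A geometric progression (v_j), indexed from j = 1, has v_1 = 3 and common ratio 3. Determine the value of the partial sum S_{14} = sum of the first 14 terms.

7174452

v_j = 3·3^(j-1).
S = 3·(3^14 - 1)/(3 - 1) = 3·(4782969 - 1)/(2) = 7174452.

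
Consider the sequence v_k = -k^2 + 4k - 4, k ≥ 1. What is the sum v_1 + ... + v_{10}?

Over k = 1..10: Σk = 55, Σk² = 385.
Total = (-1)·385 + (4)·55 + (-4)·10 = -205.

-205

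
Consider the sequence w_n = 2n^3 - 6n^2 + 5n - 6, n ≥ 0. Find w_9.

1011

w_9 = 2·9^3 - 6·9^2 + 5·9 - 6 = 1011.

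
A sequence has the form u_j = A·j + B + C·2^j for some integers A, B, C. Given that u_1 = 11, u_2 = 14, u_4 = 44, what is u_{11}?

Write the equations: A + B + 2C = 11; 2A + B + 4C = 14; 4A + B + 16C = 44.
Subtracting the first from the second: A + 2C = 3.
Subtracting the second from the third: 2A + 12C = 30.
Solving: C = 3, A = -3, then B = 8.
Therefore u_{11} = -33 + 8 + 3·2048 = 6119.

6119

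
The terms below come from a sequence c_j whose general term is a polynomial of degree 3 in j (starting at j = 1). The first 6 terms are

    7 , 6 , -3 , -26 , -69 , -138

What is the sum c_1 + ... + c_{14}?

1st diffs: -1, -9, -23, -43, -69.
2nd diffs: -8, -14, -20, -26.
3rd diffs: -6, -6, -6 (constant).
Newton forward-difference form: c_j = 7 + (-1)·C(j-1,1) + (-8)·C(j-1,2) + (-6)·C(j-1,3).
Continuing: …, -239, -378, -561, -794, …, c_{14} = -2346.
Summing j = 1..14 (14 terms) gives -8911.

-8911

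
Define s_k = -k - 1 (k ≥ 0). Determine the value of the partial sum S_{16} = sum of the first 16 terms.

-136

Over k = 0..15: Σk = 120.
Total = (-1)·120 + (-1)·16 = -136.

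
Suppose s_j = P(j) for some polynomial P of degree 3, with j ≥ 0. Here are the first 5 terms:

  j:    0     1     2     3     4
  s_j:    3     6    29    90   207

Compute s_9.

1st diffs: 3, 23, 61, 117.
2nd diffs: 20, 38, 56.
3rd diffs: 18, 18 (constant).
Newton forward-difference form: s_j = 3 + 3·C(j,1) + 20·C(j,2) + 18·C(j,3).
At j = 9: j = 9, so s_9 = 3 + 27 + 720 + 1512 = 2262.

2262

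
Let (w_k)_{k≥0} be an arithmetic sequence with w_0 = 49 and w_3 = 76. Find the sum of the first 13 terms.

1339

Common difference d = (76 - 49) / (3 - 0) = 9.
w_k = 49 + (k - 0)·9.
w_{12} = 157; S = 13·(49 + 157)/2 = 1339.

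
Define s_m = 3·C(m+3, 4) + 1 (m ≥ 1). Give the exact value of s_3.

C(6, 4) = 15, so s_3 = 46.

46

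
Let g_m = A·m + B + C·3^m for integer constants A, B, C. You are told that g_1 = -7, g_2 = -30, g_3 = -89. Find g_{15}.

At m = 1, 2, 3: A + B + 3C = -7; 2A + B + 9C = -30; 3A + B + 27C = -89.
Subtracting the first from the second: A + 6C = -23.
Subtracting the second from the third: A + 18C = -59.
Solving: C = -3, A = -5, then B = 7.
Therefore g_{15} = -75 + 7 + (-3)·14348907 = -43046789.

-43046789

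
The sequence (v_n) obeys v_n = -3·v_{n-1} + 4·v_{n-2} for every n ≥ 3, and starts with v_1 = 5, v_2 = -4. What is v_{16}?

Applying the relation repeatedly:
v_3 = 32, v_4 = -112, v_5 = 464, …, v_{13} = 30198992, v_{14} = -120795952, v_{15} = 483183824, v_{16} = -1932735280.
(Characteristic roots are 1 and -4.)

-1932735280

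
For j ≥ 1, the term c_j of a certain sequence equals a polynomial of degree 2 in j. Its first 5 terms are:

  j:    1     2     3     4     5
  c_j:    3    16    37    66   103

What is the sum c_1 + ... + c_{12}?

2654

1st diffs: 13, 21, 29, 37.
2nd diffs: 8, 8, 8 (constant).
Newton forward-difference form: c_j = 3 + 13·C(j-1,1) + 8·C(j-1,2).
Continuing: …, 148, 201, 262, 331, …, c_{12} = 586.
Summing j = 1..12 (12 terms) gives 2654.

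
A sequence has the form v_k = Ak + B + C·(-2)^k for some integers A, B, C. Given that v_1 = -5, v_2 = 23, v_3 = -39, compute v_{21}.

Write the equations: A + B - 2C = -5; 2A + B + 4C = 23; 3A + B - 8C = -39.
Subtracting the first from the second: A + 6C = 28.
Subtracting the second from the third: A - 12C = -62.
Solving: C = 5, A = -2, then B = 7.
So v_k = -2·k + 7 + 5·(-2)^k; at k=21 this is -10485795.

-10485795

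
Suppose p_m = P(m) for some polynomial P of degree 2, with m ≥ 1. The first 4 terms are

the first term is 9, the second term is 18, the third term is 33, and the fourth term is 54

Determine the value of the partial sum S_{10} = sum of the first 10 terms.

1215

1st diffs: 9, 15, 21.
2nd diffs: 6, 6 (constant).
So p_m = 3m^2 + 6.
Continuing: …, 81, 114, 153, 198, …, p_{10} = 306.
Summing m = 1..10 (10 terms) gives 1215.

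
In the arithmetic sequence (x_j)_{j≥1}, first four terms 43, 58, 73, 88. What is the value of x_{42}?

658

Common difference d = 15.
x_j = 43 + (j - 1)·15.
x_{42} = 43 + 41·15 = 658.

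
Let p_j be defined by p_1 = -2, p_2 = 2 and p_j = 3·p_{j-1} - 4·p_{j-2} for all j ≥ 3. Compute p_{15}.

-14386

Applying the relation repeatedly:
p_3 = 14  p_4 = 34  p_5 = 46  …  p_{12} = 8098  p_{13} = 16558  p_{14} = 17282  p_{15} = -14386.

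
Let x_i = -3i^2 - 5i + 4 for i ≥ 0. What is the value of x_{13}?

x_{13} = -3·13^2 - 5·13 + 4 = -568.

-568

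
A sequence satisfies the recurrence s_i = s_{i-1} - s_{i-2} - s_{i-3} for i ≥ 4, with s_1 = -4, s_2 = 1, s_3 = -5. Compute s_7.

s_4 = -2;  s_5 = 2;  s_6 = 9;  s_7 = 9.

9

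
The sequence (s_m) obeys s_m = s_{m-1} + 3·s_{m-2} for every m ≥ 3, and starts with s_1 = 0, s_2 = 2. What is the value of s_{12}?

5366

Applying the relation repeatedly:
s_3 = 2;  s_4 = 8;  s_5 = 14;  s_6 = 38;  s_7 = 80;  s_8 = 194;  s_9 = 434;  s_{10} = 1016;  s_{11} = 2318;  s_{12} = 5366.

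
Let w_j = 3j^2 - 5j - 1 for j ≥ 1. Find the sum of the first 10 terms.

Over j = 1..10: Σj = 55, Σj² = 385.
Total = (3)·385 + (-5)·55 + (-1)·10 = 870.

870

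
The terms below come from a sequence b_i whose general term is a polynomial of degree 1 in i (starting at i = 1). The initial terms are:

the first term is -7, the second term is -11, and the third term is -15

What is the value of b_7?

-31

1st diffs: -4, -4 (constant).
So b_i = -4i - 3.
Evaluating at i = 7 gives b_7 = -31.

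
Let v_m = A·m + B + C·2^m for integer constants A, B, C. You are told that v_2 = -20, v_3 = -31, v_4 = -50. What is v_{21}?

-4194373

At m = 2, 3, 4: 2A + B + 4C = -20; 3A + B + 8C = -31; 4A + B + 16C = -50.
Subtracting the first from the second: A + 4C = -11.
Subtracting the second from the third: A + 8C = -19.
Solving: C = -2, A = -3, then B = -6.
So v_m = -3·m + (-6) + (-2)·2^m; at m=21 this is -4194373.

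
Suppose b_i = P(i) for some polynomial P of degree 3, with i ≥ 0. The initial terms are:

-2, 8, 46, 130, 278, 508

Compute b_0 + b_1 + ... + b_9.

7570

1st diffs: 10, 38, 84, 148, 230.
2nd diffs: 28, 46, 64, 82.
3rd diffs: 18, 18, 18 (constant).
So b_i = 3i^3 + 5i^2 + 2i - 2.
Continuing: 838, 1286, 1870, 2608.
Summing i = 0..9 (10 terms) gives 7570.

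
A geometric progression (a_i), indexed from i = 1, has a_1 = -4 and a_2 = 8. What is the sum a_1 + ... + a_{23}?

Common ratio r = -2.
a_i = (-4)·(-2)^(i-1).
S = (-4)·((-2)^23 - 1)/(-2 - 1) = (-4)·(-8388608 - 1)/(-3) = -11184812.

-11184812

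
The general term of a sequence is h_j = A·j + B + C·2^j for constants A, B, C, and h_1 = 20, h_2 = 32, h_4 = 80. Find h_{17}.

393326

Write the equations: A + B + 2C = 20; 2A + B + 4C = 32; 4A + B + 16C = 80.
Subtracting the first from the second: A + 2C = 12.
Subtracting the second from the third: 2A + 12C = 48.
Solving: C = 3, A = 6, then B = 8.
Therefore h_{17} = 102 + 8 + 3·131072 = 393326.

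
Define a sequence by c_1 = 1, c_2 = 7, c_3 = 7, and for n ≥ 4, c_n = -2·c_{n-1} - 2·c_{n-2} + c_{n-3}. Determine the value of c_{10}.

237

c_4 = -27  c_5 = 47  c_6 = -33  c_7 = -55  c_8 = 223  c_9 = -369  c_{10} = 237.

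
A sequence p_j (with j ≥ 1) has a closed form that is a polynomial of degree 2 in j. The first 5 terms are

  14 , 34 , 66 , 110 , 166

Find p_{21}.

2694

1st diffs: 20, 32, 44, 56.
2nd diffs: 12, 12, 12 (constant).
Newton forward-difference form: p_j = 14 + 20·C(j-1,1) + 12·C(j-1,2).
At j = 21: j-1 = 20, so p_{21} = 14 + 400 + 2280 = 2694.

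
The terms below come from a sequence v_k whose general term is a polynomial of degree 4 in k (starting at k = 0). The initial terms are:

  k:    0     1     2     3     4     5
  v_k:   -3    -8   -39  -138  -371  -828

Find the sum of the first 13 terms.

-68783

1st diffs: -5, -31, -99, -233, -457.
2nd diffs: -26, -68, -134, -224.
3rd diffs: -42, -66, -90.
4th diffs: -24, -24 (constant).
So v_k = -k^4 - k^3 - 3k^2 - 3.
Continuing: …, -1623, -2894, -4803, -7536, …, v_{12} = -22899.
Summing k = 0..12 (13 terms) gives -68783.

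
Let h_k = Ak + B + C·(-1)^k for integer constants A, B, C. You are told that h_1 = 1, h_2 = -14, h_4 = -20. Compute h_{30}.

-98

Write the equations: A + B - C = 1; 2A + B + C = -14; 4A + B + C = -20.
Subtracting the first from the second: A + 2C = -15.
Subtracting the second from the third: 2A = -6.
Solving: C = -6, A = -3, then B = -2.
So h_k = -3·k + (-2) + (-6)·(-1)^k; at k=30 this is -98.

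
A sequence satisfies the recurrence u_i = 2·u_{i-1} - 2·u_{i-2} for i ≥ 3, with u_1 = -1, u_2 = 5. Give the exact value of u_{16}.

-896

Compute successive terms:
u_3 = 12  u_4 = 14  u_5 = 4  …  u_{13} = 64  u_{14} = -320  u_{15} = -768  u_{16} = -896.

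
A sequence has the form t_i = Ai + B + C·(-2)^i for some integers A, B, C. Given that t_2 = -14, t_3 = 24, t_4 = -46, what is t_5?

Write the equations: 2A + B + 4C = -14; 3A + B - 8C = 24; 4A + B + 16C = -46.
Subtracting the first from the second: A - 12C = 38.
Subtracting the second from the third: A + 24C = -70.
Solving: C = -3, A = 2, then B = -6.
Hence t_5 = 2·5 + (-6) + (-3)·(-32) = 100.

100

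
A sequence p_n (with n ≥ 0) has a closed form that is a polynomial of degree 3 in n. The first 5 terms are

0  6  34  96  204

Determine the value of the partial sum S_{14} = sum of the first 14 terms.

1st diffs: 6, 28, 62, 108.
2nd diffs: 22, 34, 46.
3rd diffs: 12, 12 (constant).
So p_n = 2n^3 + 5n^2 - n.
Continuing: …, 370, 606, 924, 1336, …, p_{13} = 5226.
Summing n = 0..13 (14 terms) gives 20566.

20566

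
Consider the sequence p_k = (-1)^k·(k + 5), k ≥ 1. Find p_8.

(-1)^8 = 1; k + 5 at k=8 is 13; so p_8 = 13.

13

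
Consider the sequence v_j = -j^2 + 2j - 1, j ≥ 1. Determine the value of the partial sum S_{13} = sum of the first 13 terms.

Over j = 1..13: Σj = 91, Σj² = 819.
Total = (-1)·819 + (2)·91 + (-1)·13 = -650.

-650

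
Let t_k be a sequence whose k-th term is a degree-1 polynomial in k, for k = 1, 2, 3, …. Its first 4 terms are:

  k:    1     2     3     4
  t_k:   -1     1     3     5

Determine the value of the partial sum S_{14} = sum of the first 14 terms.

1st diffs: 2, 2, 2 (constant).
So t_k = 2k - 3.
Continuing: …, 7, 9, 11, 13, …, t_{14} = 25.
Summing k = 1..14 (14 terms) gives 168.

168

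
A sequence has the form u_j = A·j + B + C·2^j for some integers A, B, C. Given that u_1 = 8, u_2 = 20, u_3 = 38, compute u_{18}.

786536

Write the equations: A + B + 2C = 8; 2A + B + 4C = 20; 3A + B + 8C = 38.
Subtracting the first from the second: A + 2C = 12.
Subtracting the second from the third: A + 4C = 18.
Solving: C = 3, A = 6, then B = -4.
Hence u_{18} = 6·18 + (-4) + 3·262144 = 786536.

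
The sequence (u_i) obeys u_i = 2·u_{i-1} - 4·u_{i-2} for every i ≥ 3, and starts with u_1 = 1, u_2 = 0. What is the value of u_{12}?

2048

Applying the relation repeatedly:
u_3 = -4  u_4 = -8  u_5 = 0  u_6 = 32  u_7 = 64  u_8 = 0  u_9 = -256  u_{10} = -512  u_{11} = 0  u_{12} = 2048.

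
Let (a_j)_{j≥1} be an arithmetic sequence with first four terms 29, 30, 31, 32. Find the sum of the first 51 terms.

Common difference d = 1.
a_j = 29 + (j - 1)·1.
a_{51} = 79; S = 51·(29 + 79)/2 = 2754.

2754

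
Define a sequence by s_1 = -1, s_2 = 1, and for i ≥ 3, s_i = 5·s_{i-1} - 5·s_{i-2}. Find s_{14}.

Step forward from the initial values:
s_3 = 10, s_4 = 45, s_5 = 175, …, s_{11} = 409375, s_{12} = 1481250, s_{13} = 5359375, s_{14} = 19390625.

19390625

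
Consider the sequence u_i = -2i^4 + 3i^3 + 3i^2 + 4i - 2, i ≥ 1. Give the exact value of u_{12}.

u_{12} = -2·12^4 + 3·12^3 + 3·12^2 + 4·12 - 2 = -35810.

-35810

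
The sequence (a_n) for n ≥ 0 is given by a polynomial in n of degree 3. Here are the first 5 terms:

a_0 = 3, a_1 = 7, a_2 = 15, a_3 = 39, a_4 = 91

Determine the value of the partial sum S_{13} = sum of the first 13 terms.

10075

1st diffs: 4, 8, 24, 52.
2nd diffs: 4, 16, 28.
3rd diffs: 12, 12 (constant).
Newton forward-difference form: a_n = 3 + 4·C(n,1) + 4·C(n,2) + 12·C(n,3).
Continuing: …, 183, 327, 535, 819, …, a_{12} = 2955.
Summing n = 0..12 (13 terms) gives 10075.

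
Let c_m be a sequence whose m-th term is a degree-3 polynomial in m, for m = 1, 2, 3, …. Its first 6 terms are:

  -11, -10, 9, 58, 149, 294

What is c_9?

1st diffs: 1, 19, 49, 91, 145.
2nd diffs: 18, 30, 42, 54.
3rd diffs: 12, 12, 12 (constant).
Newton forward-difference form: c_m = -11 + 1·C(m-1,1) + 18·C(m-1,2) + 12·C(m-1,3).
At m = 9: m-1 = 8, so c_9 = -11 + 8 + 504 + 672 = 1173.

1173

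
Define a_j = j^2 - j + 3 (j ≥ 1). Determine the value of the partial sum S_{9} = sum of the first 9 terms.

Over j = 1..9: Σj = 45, Σj² = 285.
Total = (1)·285 + (-1)·45 + (3)·9 = 267.

267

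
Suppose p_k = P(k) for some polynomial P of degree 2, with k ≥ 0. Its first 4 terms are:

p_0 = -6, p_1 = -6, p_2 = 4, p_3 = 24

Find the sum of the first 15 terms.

1st diffs: 0, 10, 20.
2nd diffs: 10, 10 (constant).
So p_k = 5k^2 - 5k - 6.
Continuing: …, 54, 94, 144, 204, …, p_{14} = 904.
Summing k = 0..14 (15 terms) gives 4460.

4460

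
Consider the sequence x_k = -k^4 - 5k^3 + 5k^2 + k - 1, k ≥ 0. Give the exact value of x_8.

x_8 = -1·8^4 - 5·8^3 + 5·8^2 + 1·8 - 1 = -6329.

-6329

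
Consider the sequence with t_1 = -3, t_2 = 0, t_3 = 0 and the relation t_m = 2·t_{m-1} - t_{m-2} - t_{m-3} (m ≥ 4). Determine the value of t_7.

Applying the relation repeatedly:
t_4 = 3  t_5 = 6  t_6 = 9  t_7 = 9.

9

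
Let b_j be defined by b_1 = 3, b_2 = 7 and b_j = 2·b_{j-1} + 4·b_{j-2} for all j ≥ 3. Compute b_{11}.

301568

Applying the relation repeatedly:
b_3 = 26  b_4 = 80  b_5 = 264  b_6 = 848  b_7 = 2752  b_8 = 8896  b_9 = 28800  b_{10} = 93184  b_{11} = 301568.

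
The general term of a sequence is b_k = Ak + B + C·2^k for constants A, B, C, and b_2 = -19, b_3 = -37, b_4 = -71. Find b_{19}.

Plug in k = 2, 3, 4: 2A + B + 4C = -19; 3A + B + 8C = -37; 4A + B + 16C = -71.
Subtracting the first from the second: A + 4C = -18.
Subtracting the second from the third: A + 8C = -34.
Solving: C = -4, A = -2, then B = 1.
Therefore b_{19} = -38 + 1 + (-4)·524288 = -2097189.

-2097189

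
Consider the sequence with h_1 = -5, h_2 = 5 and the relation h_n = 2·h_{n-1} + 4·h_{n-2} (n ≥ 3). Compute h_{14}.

-1126400

h_3 = -10  h_4 = 0  h_5 = -40  …  h_{11} = -33280  h_{12} = -107520  h_{13} = -348160  h_{14} = -1126400.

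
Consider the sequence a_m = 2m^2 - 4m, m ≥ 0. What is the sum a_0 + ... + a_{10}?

550

Over m = 0..10: Σm = 55, Σm² = 385.
Total = (2)·385 + (-4)·55 = 550.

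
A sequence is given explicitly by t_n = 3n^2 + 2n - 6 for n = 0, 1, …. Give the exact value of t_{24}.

t_{24} = 3·24^2 + 2·24 - 6 = 1770.

1770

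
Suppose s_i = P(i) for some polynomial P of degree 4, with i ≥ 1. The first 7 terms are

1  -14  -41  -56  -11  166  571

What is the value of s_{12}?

11056

1st diffs: -15, -27, -15, 45, 177, 405.
2nd diffs: -12, 12, 60, 132, 228.
3rd diffs: 24, 48, 72, 96.
4th diffs: 24, 24, 24 (constant).
Newton forward-difference form: s_i = 1 + (-15)·C(i-1,1) + (-12)·C(i-1,2) + 24·C(i-1,3) + 24·C(i-1,4).
At i = 12: i-1 = 11, so s_{12} = 1 - 165 - 660 + 3960 + 7920 = 11056.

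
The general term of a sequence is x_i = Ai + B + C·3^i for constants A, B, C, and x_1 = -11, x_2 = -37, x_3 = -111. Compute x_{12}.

-2125785

Write the equations: A + B + 3C = -11; 2A + B + 9C = -37; 3A + B + 27C = -111.
Subtracting the first from the second: A + 6C = -26.
Subtracting the second from the third: A + 18C = -74.
Solving: C = -4, A = -2, then B = 3.
Therefore x_{12} = -24 + 3 + (-4)·531441 = -2125785.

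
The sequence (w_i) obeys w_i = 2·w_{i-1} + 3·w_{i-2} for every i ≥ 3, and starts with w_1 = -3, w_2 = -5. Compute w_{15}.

Step forward from the initial values:
w_3 = -19;  w_4 = -53;  w_5 = -163;  …;  w_{12} = -354293;  w_{13} = -1062883;  w_{14} = -3188645;  w_{15} = -9565939.
(Characteristic roots are 3 and -1.)

-9565939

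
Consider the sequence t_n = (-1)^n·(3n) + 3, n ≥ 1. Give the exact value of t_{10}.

(-1)^10 = 1; 3n at n=10 is 30; so t_{10} = 33.

33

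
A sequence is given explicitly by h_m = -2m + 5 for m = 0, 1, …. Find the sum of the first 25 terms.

-475

Over m = 0..24: Σm = 300.
Total = (-2)·300 + (5)·25 = -475.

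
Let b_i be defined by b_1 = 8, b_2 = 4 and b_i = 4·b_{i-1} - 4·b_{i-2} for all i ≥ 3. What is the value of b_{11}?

b_3 = -16;  b_4 = -80;  b_5 = -256;  b_6 = -704;  b_7 = -1792;  b_8 = -4352;  b_9 = -10240;  b_{10} = -23552;  b_{11} = -53248.
(Characteristic roots are 2 and 2.)

-53248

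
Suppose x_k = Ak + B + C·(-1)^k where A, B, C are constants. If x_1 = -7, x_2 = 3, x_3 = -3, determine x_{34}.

Plug in k = 1, 2, 3: A + B - C = -7; 2A + B + C = 3; 3A + B - C = -3.
Subtracting the first from the second: A + 2C = 10.
Subtracting the second from the third: A - 2C = -6.
Solving: C = 4, A = 2, then B = -5.
Hence x_{34} = 2·34 + (-5) + 4·1 = 67.

67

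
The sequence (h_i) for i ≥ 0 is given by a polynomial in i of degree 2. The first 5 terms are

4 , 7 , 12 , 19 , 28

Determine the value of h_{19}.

1st diffs: 3, 5, 7, 9.
2nd diffs: 2, 2, 2 (constant).
Newton forward-difference form: h_i = 4 + 3·C(i,1) + 2·C(i,2).
At i = 19: i = 19, so h_{19} = 4 + 57 + 342 = 403.

403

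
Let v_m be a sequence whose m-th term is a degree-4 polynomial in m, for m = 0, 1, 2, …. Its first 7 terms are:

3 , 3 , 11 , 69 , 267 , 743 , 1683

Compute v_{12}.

1st diffs: 0, 8, 58, 198, 476, 940.
2nd diffs: 8, 50, 140, 278, 464.
3rd diffs: 42, 90, 138, 186.
4th diffs: 48, 48, 48 (constant).
So v_m = 2m^4 - 5m^3 + 5m^2 - 2m + 3.
Evaluating at m = 12 gives v_{12} = 33531.

33531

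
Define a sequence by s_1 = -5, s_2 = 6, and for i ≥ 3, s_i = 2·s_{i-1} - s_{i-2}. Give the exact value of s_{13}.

s_3 = 17  s_4 = 28  s_5 = 39  …  s_{10} = 94  s_{11} = 105  s_{12} = 116  s_{13} = 127.
(Characteristic roots are 1 and 1.)

127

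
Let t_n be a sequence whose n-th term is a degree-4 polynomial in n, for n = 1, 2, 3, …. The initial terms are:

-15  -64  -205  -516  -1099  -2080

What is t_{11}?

1st diffs: -49, -141, -311, -583, -981.
2nd diffs: -92, -170, -272, -398.
3rd diffs: -78, -102, -126.
4th diffs: -24, -24 (constant).
So t_n = -n^4 - 3n^3 - 3n^2 - 4n - 4.
Evaluating at n = 11 gives t_{11} = -19045.

-19045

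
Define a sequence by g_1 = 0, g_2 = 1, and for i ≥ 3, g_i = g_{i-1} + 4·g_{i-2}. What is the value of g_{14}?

49661

Iterate the recurrence:
g_3 = 1;  g_4 = 5;  g_5 = 9;  …;  g_{11} = 2929;  g_{12} = 7589;  g_{13} = 19305;  g_{14} = 49661.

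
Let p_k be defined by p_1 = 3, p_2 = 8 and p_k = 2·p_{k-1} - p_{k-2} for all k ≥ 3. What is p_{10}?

48

p_3 = 13  p_4 = 18  p_5 = 23  p_6 = 28  p_7 = 33  p_8 = 38  p_9 = 43  p_{10} = 48.
(Characteristic roots are 1 and 1.)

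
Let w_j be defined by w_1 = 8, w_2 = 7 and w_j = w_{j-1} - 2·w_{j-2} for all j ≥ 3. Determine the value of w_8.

-31

Iterate the recurrence:
w_3 = -9  w_4 = -23  w_5 = -5  w_6 = 41  w_7 = 51  w_8 = -31.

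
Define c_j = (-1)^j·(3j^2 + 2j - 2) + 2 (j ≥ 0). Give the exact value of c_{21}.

(-1)^21 = -1; 3j^2 + 2j - 2 at j=21 is 1363; so c_{21} = -1361.

-1361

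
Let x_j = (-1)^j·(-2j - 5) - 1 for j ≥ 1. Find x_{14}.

-34

(-1)^14 = 1; -2j - 5 at j=14 is -33; so x_{14} = -34.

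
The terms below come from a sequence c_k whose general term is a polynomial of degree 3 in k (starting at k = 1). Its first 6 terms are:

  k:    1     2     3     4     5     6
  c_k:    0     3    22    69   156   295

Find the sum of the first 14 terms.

1st diffs: 3, 19, 47, 87, 139.
2nd diffs: 16, 28, 40, 52.
3rd diffs: 12, 12, 12 (constant).
Newton forward-difference form: c_k = 3·C(k-1,1) + 16·C(k-1,2) + 12·C(k-1,3).
Continuing: …, 498, 777, 1144, 1611, …, c_{14} = 4719.
Summing k = 1..14 (14 terms) gives 18109.

18109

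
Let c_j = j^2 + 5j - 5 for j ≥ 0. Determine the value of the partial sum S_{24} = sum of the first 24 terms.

Over j = 0..23: Σj = 276, Σj² = 4324.
Total = (1)·4324 + (5)·276 + (-5)·24 = 5584.

5584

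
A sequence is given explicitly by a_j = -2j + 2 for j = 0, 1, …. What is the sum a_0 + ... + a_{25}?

-598

Over j = 0..25: Σj = 325.
Total = (-2)·325 + (2)·26 = -598.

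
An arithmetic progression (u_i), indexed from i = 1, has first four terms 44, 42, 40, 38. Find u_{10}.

Common difference d = -2.
u_i = 44 + (i - 1)·(-2).
u_{10} = 44 + 9·(-2) = 26.

26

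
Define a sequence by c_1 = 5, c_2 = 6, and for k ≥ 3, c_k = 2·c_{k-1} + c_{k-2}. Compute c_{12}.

46336

Applying the relation repeatedly:
c_3 = 17; c_4 = 40; c_5 = 97; c_6 = 234; c_7 = 565; c_8 = 1364; c_9 = 3293; c_{10} = 7950; c_{11} = 19193; c_{12} = 46336.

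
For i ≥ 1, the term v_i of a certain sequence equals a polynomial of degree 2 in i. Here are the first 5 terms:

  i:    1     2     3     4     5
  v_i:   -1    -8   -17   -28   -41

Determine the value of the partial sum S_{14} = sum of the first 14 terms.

1st diffs: -7, -9, -11, -13.
2nd diffs: -2, -2, -2 (constant).
So v_i = -i^2 - 4i + 4.
Continuing: …, -56, -73, -92, -113, …, v_{14} = -248.
Summing i = 1..14 (14 terms) gives -1379.

-1379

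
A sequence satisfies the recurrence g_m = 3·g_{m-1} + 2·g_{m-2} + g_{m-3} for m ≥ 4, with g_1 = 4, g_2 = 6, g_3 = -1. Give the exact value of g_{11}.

97079

g_4 = 13; g_5 = 43; g_6 = 154; g_7 = 561; g_8 = 2034; g_9 = 7378; g_{10} = 26763; g_{11} = 97079.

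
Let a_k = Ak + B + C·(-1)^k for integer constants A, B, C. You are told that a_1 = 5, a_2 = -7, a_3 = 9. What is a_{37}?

The three given values yield: A + B - C = 5; 2A + B + C = -7; 3A + B - C = 9.
Subtracting the first from the second: A + 2C = -12.
Subtracting the second from the third: A - 2C = 16.
Solving: C = -7, A = 2, then B = -4.
So a_k = 2·k + (-4) + (-7)·(-1)^k; at k=37 this is 77.

77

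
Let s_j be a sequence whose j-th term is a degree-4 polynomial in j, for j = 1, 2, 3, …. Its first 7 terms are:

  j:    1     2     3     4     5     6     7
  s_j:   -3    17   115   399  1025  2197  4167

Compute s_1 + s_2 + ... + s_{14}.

1st diffs: 20, 98, 284, 626, 1172, 1970.
2nd diffs: 78, 186, 342, 546, 798.
3rd diffs: 108, 156, 204, 252.
4th diffs: 48, 48, 48 (constant).
Newton forward-difference form: s_j = -3 + 20·C(j-1,1) + 78·C(j-1,2) + 108·C(j-1,3) + 48·C(j-1,4).
Continuing: …, 7235, 11749, 18105, 26747, …, s_{14} = 71549.
Summing j = 1..14 (14 terms) gives 234374.

234374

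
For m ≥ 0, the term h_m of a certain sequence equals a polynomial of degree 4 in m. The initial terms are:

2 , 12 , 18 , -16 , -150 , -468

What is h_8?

1st diffs: 10, 6, -34, -134, -318.
2nd diffs: -4, -40, -100, -184.
3rd diffs: -36, -60, -84.
4th diffs: -24, -24 (constant).
Newton forward-difference form: h_m = 2 + 10·C(m,1) + (-4)·C(m,2) + (-36)·C(m,3) + (-24)·C(m,4).
At m = 8: m = 8, so h_8 = 2 + 80 - 112 - 2016 - 1680 = -3726.

-3726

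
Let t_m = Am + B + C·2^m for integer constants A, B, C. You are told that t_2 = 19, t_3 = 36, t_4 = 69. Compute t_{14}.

The three given values yield: 2A + B + 4C = 19; 3A + B + 8C = 36; 4A + B + 16C = 69.
Subtracting the first from the second: A + 4C = 17.
Subtracting the second from the third: A + 8C = 33.
Solving: C = 4, A = 1, then B = 1.
So t_m = 1·m + 1 + 4·2^m; at m=14 this is 65551.

65551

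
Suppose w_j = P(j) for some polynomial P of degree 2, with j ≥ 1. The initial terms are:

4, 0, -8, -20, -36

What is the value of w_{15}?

-416

1st diffs: -4, -8, -12, -16.
2nd diffs: -4, -4, -4 (constant).
So w_j = -2j^2 + 2j + 4.
Evaluating at j = 15 gives w_{15} = -416.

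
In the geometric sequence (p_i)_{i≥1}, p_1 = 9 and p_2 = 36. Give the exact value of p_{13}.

150994944

Common ratio r = 4.
p_i = 9·4^(i-1).
p_{13} = 9·4^12 = 150994944.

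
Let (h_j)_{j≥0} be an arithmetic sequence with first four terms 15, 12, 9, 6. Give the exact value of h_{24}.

Common difference d = -3.
h_j = 15 + (j - 0)·(-3).
h_{24} = 15 + 24·(-3) = -57.

-57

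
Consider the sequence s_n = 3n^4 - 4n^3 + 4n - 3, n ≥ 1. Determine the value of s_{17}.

230976

s_{17} = 3·17^4 - 4·17^3 + 4·17 - 3 = 230976.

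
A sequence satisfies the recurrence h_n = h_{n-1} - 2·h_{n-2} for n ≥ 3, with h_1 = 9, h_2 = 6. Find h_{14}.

Iterate the recurrence:
h_3 = -12  h_4 = -24  h_5 = 0  …  h_{11} = 240  h_{12} = 336  h_{13} = -144  h_{14} = -816.

-816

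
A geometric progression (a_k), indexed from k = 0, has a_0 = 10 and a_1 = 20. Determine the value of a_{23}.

Common ratio r = 2.
a_k = 10·2^(k-0).
a_{23} = 10·2^23 = 83886080.

83886080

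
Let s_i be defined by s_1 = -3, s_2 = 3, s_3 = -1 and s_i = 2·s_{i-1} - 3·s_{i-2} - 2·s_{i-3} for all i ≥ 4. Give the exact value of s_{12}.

-1797

s_4 = -5  s_5 = -13  s_6 = -9  s_7 = 31  s_8 = 115  s_9 = 155  s_{10} = -97  s_{11} = -889  s_{12} = -1797.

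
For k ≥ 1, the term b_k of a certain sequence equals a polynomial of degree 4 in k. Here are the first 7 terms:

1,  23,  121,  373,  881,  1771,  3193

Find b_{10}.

1st diffs: 22, 98, 252, 508, 890, 1422.
2nd diffs: 76, 154, 256, 382, 532.
3rd diffs: 78, 102, 126, 150.
4th diffs: 24, 24, 24 (constant).
Newton forward-difference form: b_k = 1 + 22·C(k-1,1) + 76·C(k-1,2) + 78·C(k-1,3) + 24·C(k-1,4).
At k = 10: k-1 = 9, so b_{10} = 1 + 198 + 2736 + 6552 + 3024 = 12511.

12511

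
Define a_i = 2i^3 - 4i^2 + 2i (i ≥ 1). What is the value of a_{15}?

a_{15} = 2·15^3 - 4·15^2 + 2·15 = 5880.

5880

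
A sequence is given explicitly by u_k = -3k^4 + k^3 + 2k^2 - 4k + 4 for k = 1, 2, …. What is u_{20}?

u_{20} = -3·20^4 + 1·20^3 + 2·20^2 - 4·20 + 4 = -471276.

-471276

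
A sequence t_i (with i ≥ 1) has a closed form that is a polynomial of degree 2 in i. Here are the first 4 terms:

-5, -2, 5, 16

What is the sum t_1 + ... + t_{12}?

1st diffs: 3, 7, 11.
2nd diffs: 4, 4 (constant).
Newton forward-difference form: t_i = -5 + 3·C(i-1,1) + 4·C(i-1,2).
Continuing: …, 31, 50, 73, 100, …, t_{12} = 248.
Summing i = 1..12 (12 terms) gives 1018.

1018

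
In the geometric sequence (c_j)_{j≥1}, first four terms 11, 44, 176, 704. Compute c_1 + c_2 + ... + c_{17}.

Common ratio r = 4.
c_j = 11·4^(j-1).
S = 11·(4^17 - 1)/(4 - 1) = 11·(17179869184 - 1)/(3) = 62992853671.

62992853671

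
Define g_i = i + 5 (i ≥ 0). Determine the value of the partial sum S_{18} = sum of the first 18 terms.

243

Over i = 0..17: Σi = 153.
Total = (1)·153 + (5)·18 = 243.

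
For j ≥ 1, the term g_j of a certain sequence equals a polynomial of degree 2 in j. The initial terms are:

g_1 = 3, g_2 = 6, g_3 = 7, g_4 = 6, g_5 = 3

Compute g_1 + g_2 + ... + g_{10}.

-75

1st diffs: 3, 1, -1, -3.
2nd diffs: -2, -2, -2 (constant).
So g_j = -j^2 + 6j - 2.
Continuing: …, -2, -9, -18, -29, …, g_{10} = -42.
Summing j = 1..10 (10 terms) gives -75.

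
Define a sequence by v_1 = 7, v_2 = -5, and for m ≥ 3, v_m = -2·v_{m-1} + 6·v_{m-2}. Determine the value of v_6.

v_3 = 52, v_4 = -134, v_5 = 580, v_6 = -1964.

-1964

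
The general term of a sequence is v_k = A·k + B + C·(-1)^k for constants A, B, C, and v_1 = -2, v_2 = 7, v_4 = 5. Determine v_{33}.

The three given values yield: A + B - C = -2; 2A + B + C = 7; 4A + B + C = 5.
Subtracting the first from the second: A + 2C = 9.
Subtracting the second from the third: 2A = -2.
Solving: C = 5, A = -1, then B = 4.
Hence v_{33} = -1·33 + 4 + 5·(-1) = -34.

-34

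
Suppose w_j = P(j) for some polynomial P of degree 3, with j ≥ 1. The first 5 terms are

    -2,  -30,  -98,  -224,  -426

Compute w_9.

1st diffs: -28, -68, -126, -202.
2nd diffs: -40, -58, -76.
3rd diffs: -18, -18 (constant).
So w_j = -3j^3 - 2j^2 - j + 4.
Evaluating at j = 9 gives w_9 = -2354.

-2354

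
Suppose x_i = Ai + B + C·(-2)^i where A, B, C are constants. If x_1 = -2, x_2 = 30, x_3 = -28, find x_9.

-2536

At i = 1, 2, 3: A + B - 2C = -2; 2A + B + 4C = 30; 3A + B - 8C = -28.
Subtracting the first from the second: A + 6C = 32.
Subtracting the second from the third: A - 12C = -58.
Solving: C = 5, A = 2, then B = 6.
Therefore x_9 = 18 + 6 + 5·(-512) = -2536.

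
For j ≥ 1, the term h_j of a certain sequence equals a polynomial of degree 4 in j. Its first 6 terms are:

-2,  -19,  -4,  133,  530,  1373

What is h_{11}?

22148

1st diffs: -17, 15, 137, 397, 843.
2nd diffs: 32, 122, 260, 446.
3rd diffs: 90, 138, 186.
4th diffs: 48, 48 (constant).
So h_j = 2j^4 - 5j^3 - 4j^2 + 5.
Evaluating at j = 11 gives h_{11} = 22148.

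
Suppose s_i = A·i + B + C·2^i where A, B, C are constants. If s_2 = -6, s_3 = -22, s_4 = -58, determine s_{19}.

-2621358

Write the equations: 2A + B + 4C = -6; 3A + B + 8C = -22; 4A + B + 16C = -58.
Subtracting the first from the second: A + 4C = -16.
Subtracting the second from the third: A + 8C = -36.
Solving: C = -5, A = 4, then B = 6.
So s_i = 4·i + 6 + (-5)·2^i; at i=19 this is -2621358.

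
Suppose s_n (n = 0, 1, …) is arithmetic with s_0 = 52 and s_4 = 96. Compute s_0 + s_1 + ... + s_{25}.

Common difference d = (96 - 52) / (4 - 0) = 11.
s_n = 52 + (n - 0)·11.
s_{25} = 327; S = 26·(52 + 327)/2 = 4927.

4927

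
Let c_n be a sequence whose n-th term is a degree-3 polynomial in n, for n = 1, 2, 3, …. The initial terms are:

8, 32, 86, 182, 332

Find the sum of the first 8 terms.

1st diffs: 24, 54, 96, 150.
2nd diffs: 30, 42, 54.
3rd diffs: 12, 12 (constant).
Newton forward-difference form: c_n = 8 + 24·C(n-1,1) + 30·C(n-1,2) + 12·C(n-1,3).
Continuing: 548, 842, 1226.
Summing n = 1..8 (8 terms) gives 3256.

3256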